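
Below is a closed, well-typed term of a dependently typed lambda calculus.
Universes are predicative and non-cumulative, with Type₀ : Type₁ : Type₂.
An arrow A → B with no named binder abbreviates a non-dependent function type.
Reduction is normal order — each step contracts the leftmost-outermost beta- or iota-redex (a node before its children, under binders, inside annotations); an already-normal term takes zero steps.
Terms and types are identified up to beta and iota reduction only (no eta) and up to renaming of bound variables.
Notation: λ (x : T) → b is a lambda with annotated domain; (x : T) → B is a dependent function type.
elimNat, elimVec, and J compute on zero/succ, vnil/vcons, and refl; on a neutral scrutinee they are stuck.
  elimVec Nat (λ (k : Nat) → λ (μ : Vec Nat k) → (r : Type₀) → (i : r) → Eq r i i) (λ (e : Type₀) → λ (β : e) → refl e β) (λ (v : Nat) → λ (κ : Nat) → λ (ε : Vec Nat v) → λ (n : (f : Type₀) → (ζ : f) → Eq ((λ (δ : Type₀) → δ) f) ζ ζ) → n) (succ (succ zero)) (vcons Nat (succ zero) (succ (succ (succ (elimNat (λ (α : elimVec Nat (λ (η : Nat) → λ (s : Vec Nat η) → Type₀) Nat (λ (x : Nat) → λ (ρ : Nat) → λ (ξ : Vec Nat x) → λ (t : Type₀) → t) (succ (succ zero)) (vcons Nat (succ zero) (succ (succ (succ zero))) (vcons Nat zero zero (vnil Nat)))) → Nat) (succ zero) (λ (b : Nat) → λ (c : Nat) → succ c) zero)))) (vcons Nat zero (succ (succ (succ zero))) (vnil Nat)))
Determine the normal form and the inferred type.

resulting normal form:
  λ (k : Type₀) → λ (μ : k) → refl k μ
type:
  (k : Type₀) → (μ : k) → Eq k μ μ
observation: the first redex contracted is an elimVec iota-redex; the normal form is reached in 11 normal-order steps.


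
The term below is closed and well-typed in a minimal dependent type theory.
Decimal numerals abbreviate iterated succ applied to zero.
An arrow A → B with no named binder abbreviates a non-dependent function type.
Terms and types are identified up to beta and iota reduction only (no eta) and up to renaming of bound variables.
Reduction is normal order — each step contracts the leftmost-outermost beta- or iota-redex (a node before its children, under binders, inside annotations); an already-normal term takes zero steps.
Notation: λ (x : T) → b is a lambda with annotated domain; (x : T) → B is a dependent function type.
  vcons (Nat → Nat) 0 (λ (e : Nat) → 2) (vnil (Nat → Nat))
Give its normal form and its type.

reduced normal form:
  vcons (Nat → Nat) 0 (λ (e : Nat) → 2) (vnil (Nat → Nat))
type:
  Vec (Nat → Nat) 1


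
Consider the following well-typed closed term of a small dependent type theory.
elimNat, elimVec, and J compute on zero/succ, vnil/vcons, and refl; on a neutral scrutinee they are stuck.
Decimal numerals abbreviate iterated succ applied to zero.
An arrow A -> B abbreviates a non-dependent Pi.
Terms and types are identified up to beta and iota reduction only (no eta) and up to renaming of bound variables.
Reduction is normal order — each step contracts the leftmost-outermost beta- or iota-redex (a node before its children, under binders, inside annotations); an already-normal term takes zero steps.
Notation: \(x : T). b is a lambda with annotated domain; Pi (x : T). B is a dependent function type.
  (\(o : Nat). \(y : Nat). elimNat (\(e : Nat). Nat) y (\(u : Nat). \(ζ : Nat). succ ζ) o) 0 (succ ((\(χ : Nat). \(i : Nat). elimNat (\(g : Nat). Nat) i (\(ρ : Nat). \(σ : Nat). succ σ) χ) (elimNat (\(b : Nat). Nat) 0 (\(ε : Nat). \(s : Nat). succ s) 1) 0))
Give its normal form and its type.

reduced normal form:
  2
type:
  Nat
observation: reduction starts at a beta-redex, and 13 normal-order steps reach the normal form.


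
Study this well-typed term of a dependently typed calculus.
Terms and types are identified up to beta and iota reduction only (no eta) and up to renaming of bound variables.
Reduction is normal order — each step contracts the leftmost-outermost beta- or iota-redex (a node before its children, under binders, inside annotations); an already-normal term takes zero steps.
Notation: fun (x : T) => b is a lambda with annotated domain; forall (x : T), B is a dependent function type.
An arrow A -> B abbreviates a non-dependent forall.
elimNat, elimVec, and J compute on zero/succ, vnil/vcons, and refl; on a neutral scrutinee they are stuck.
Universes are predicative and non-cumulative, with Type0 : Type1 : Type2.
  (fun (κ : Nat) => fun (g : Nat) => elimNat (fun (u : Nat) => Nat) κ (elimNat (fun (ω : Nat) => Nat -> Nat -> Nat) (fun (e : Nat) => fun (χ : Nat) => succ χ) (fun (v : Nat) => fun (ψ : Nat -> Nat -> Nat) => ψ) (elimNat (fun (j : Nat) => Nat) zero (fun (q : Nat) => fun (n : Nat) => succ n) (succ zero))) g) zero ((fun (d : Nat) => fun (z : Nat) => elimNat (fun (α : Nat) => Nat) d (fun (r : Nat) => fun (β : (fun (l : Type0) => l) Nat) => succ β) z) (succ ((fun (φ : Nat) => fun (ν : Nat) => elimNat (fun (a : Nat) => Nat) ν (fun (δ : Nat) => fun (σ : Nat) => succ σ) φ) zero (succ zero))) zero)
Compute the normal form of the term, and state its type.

reduced normal form:
  succ (succ zero)
the term's type:
  Nat


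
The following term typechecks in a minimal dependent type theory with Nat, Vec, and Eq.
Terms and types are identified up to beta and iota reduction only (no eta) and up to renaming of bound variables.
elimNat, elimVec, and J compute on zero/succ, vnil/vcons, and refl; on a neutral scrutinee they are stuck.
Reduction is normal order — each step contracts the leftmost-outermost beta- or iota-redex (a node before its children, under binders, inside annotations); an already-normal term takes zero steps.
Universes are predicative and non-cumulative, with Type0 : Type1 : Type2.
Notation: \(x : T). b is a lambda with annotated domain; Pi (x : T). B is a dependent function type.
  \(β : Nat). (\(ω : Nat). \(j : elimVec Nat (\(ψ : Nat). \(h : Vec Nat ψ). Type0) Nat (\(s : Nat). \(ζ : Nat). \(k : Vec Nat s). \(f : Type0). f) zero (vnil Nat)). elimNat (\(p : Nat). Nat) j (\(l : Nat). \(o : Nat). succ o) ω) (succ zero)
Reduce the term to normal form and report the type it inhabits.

reduced normal form:
  \(β : Nat). \(ω : Nat). succ ω
type:
  Pi (β : Nat). Pi (ω : Nat). Nat


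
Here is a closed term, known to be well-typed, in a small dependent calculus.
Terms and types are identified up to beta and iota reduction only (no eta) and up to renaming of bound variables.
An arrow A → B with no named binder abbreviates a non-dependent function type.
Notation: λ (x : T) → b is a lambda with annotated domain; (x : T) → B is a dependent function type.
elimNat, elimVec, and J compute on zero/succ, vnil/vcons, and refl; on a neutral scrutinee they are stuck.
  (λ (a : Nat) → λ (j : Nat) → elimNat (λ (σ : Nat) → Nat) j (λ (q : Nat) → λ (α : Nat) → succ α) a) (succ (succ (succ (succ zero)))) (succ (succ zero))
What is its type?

inferred type:
  Nat


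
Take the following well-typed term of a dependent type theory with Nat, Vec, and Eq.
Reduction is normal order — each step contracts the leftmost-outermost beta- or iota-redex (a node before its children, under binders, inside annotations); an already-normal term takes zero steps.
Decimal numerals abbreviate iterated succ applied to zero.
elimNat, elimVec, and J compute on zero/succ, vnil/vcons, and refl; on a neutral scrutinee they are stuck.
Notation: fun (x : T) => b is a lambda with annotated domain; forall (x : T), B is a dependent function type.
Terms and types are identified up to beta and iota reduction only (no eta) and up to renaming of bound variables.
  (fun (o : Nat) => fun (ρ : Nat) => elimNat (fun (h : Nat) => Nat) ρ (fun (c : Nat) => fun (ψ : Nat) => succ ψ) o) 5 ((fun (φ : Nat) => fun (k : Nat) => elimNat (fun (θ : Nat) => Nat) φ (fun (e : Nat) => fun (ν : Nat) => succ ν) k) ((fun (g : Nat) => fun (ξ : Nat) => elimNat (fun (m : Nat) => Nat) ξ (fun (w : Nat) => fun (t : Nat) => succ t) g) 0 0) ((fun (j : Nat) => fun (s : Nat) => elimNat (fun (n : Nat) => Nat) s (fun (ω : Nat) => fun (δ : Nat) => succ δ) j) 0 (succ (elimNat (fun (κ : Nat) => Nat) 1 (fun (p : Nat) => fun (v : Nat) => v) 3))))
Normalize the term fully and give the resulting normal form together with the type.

normal form:
  7
the term's type:
  Nat


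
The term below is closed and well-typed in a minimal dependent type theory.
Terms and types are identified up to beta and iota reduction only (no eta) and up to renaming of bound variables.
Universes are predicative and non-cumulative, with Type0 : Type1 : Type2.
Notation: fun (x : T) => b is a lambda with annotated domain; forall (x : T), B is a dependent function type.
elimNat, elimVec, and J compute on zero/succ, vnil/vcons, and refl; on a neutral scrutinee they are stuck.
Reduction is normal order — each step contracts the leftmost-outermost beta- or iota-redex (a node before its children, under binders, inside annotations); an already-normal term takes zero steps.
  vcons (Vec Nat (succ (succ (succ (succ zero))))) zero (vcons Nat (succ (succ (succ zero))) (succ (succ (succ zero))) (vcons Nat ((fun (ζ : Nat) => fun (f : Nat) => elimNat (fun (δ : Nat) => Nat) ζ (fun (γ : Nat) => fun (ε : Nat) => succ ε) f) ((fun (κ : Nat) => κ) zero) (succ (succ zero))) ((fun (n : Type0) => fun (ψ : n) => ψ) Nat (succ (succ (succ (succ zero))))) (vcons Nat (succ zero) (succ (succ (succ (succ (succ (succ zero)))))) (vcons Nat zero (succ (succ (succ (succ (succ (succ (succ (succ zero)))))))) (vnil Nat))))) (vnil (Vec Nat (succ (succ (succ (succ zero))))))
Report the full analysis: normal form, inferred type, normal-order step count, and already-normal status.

reduced normal form:
  vcons (Vec Nat (succ (succ (succ (succ zero))))) zero (vcons Nat (succ (succ (succ zero))) (succ (succ (succ zero))) (vcons Nat (succ (succ zero)) (succ (succ (succ (succ zero)))) (vcons Nat (succ zero) (succ (succ (succ (succ (succ (succ zero)))))) (vcons Nat zero (succ (succ (succ (succ (succ (succ (succ (succ zero)))))))) (vnil Nat))))) (vnil (Vec Nat (succ (succ (succ (succ zero))))))
inferred type:
  Vec (Vec Nat (succ (succ (succ (succ zero))))) (succ zero)
reduction steps (normal order): 12
term was already normal: no
first contracted redex: a beta-redex


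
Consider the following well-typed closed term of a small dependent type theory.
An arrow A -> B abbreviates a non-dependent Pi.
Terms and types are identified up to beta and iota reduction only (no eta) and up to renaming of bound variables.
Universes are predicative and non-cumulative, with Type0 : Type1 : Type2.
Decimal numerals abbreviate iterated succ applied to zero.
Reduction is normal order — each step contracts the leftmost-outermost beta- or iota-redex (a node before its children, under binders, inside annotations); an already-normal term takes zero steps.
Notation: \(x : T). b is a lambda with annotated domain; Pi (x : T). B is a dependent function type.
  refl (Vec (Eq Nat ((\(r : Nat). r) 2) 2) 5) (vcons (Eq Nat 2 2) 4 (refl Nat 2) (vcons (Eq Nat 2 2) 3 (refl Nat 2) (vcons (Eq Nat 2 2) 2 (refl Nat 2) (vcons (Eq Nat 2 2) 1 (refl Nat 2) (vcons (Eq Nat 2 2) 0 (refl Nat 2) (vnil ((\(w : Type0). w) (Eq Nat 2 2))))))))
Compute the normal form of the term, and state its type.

reduced normal form:
  refl (Vec (Eq Nat 2 2) 5) (vcons (Eq Nat 2 2) 4 (refl Nat 2) (vcons (Eq Nat 2 2) 3 (refl Nat 2) (vcons (Eq Nat 2 2) 2 (refl Nat 2) (vcons (Eq Nat 2 2) 1 (refl Nat 2) (vcons (Eq Nat 2 2) 0 (refl Nat 2) (vnil (Eq Nat 2 2)))))))
type:
  Eq (Vec (Eq Nat 2 2) 5) (vcons (Eq Nat 2 2) 4 (refl Nat 2) (vcons (Eq Nat 2 2) 3 (refl Nat 2) (vcons (Eq Nat 2 2) 2 (refl Nat 2) (vcons (Eq Nat 2 2) 1 (refl Nat 2) (vcons (Eq Nat 2 2) 0 (refl Nat 2) (vnil (Eq Nat 2 2))))))) (vcons (Eq Nat 2 2) 4 (refl Nat 2) (vcons (Eq Nat 2 2) 3 (refl Nat 2) (vcons (Eq Nat 2 2) 2 (refl Nat 2) (vcons (Eq Nat 2 2) 1 (refl Nat 2) (vcons (Eq Nat 2 2) 0 (refl Nat 2) (vnil (Eq Nat 2 2)))))))


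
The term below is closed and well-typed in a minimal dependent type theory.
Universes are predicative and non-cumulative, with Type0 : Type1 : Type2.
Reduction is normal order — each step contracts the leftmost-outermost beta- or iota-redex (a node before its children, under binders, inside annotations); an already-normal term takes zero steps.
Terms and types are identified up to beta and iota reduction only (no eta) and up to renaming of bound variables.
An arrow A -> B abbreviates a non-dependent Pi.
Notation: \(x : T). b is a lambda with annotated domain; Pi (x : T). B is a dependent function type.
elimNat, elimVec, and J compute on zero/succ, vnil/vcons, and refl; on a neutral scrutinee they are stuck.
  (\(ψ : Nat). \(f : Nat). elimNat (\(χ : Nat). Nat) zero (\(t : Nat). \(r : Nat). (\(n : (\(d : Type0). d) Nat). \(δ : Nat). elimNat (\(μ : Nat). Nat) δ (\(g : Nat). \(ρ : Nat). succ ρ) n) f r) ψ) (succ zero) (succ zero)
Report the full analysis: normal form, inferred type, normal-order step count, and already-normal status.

normal form:
  succ zero
the term's type:
  Nat
steps to reach normal form (normal order): 12
already normal: no
first redex: a beta-redex


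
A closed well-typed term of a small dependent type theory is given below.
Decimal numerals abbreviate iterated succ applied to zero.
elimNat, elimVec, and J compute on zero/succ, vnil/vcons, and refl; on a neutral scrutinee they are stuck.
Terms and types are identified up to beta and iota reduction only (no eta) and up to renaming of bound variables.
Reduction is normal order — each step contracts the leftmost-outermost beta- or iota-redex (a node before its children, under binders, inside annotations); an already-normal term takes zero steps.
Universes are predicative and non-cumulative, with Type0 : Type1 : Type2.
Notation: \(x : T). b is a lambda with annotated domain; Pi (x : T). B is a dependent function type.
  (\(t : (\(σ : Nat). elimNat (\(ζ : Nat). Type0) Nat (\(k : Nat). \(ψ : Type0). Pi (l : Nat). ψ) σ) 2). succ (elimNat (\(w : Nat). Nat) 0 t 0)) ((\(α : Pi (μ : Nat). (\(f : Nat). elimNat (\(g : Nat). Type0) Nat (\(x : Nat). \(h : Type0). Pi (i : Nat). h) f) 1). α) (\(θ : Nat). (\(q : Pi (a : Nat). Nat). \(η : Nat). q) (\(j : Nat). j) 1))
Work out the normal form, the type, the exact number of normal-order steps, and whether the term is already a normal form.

resulting normal form:
  1
inferred type:
  Nat
normal-order step count: 2
already normal: no
first redex: a beta-redex


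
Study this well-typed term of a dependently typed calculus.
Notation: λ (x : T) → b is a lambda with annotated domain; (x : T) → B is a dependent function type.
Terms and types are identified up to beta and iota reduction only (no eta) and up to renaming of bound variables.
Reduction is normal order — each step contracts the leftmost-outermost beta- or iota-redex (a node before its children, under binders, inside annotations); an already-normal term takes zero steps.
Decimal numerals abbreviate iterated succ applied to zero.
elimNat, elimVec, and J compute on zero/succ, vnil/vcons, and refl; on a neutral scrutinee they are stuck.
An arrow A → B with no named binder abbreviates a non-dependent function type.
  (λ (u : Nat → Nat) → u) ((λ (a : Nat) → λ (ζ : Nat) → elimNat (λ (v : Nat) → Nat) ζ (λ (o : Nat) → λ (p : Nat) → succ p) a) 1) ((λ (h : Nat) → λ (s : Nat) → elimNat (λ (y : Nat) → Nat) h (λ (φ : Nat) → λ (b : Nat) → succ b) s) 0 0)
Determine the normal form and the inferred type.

reduced normal form:
  1
the term's type:
  Nat


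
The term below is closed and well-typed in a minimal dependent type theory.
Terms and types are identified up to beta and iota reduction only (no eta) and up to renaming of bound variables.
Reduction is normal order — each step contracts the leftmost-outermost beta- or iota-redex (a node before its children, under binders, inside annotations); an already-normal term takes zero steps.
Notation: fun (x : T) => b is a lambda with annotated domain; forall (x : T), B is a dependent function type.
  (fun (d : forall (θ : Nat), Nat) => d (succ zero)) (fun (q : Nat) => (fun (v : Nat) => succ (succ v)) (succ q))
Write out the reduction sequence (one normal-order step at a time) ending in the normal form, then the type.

reduction (normal order):
  (fun (d : forall (θ : Nat), Nat) => d (succ zero)) (fun (q : Nat) => (fun (v : Nat) => succ (succ v)) (succ q))
  ~> (fun (d : Nat) => (fun (θ : Nat) => succ (succ θ)) (succ d)) (succ zero)
  ~> (fun (d : Nat) => succ (succ d)) (succ (succ zero))
  ~> succ (succ (succ (succ zero)))
the term's type:
  Nat


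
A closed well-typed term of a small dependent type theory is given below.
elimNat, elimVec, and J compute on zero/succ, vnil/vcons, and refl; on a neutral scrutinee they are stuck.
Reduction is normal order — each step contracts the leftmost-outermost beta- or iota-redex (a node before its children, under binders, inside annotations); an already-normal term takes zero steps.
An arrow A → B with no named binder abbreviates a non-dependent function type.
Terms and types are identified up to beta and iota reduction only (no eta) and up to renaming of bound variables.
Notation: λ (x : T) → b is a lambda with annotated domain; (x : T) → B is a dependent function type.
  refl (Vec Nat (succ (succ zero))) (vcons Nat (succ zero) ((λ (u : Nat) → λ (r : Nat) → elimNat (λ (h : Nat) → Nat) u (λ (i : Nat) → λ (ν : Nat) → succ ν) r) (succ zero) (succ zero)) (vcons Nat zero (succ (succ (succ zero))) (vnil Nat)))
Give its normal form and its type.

reduced normal form:
  refl (Vec Nat (succ (succ zero))) (vcons Nat (succ zero) (succ (succ zero)) (vcons Nat zero (succ (succ (succ zero))) (vnil Nat)))
type:
  Eq (Vec Nat (succ (succ zero))) (vcons Nat (succ zero) (succ (succ zero)) (vcons Nat zero (succ (succ (succ zero))) (vnil Nat))) (vcons Nat (succ zero) (succ (succ zero)) (vcons Nat zero (succ (succ (succ zero))) (vnil Nat)))
observation: the leftmost-outermost redex is a beta-redex, and normalization takes 6 steps.


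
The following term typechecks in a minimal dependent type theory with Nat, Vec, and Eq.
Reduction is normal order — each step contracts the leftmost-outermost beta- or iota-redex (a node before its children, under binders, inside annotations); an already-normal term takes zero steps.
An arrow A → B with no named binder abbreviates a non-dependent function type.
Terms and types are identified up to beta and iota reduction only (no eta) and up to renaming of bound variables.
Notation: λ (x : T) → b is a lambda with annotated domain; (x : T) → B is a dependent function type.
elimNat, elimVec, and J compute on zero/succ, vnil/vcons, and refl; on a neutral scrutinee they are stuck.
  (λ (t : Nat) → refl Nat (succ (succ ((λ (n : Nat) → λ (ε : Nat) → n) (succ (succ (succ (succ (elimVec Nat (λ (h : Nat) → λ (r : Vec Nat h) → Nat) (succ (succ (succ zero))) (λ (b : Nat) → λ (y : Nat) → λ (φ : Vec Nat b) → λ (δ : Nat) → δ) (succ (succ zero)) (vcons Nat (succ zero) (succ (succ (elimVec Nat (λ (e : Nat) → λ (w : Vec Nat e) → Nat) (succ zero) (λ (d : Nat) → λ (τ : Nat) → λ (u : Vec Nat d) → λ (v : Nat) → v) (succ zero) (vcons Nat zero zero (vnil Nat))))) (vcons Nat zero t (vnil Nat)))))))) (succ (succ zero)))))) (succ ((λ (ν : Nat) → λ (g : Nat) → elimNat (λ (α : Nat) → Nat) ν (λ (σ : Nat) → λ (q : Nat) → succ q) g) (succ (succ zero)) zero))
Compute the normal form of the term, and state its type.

normal form:
  refl Nat (succ (succ (succ (succ (succ (succ (succ (succ (succ zero)))))))))
type:
  Eq Nat (succ (succ (succ (succ (succ (succ (succ (succ (succ zero))))))))) (succ (succ (succ (succ (succ (succ (succ (succ (succ zero)))))))))


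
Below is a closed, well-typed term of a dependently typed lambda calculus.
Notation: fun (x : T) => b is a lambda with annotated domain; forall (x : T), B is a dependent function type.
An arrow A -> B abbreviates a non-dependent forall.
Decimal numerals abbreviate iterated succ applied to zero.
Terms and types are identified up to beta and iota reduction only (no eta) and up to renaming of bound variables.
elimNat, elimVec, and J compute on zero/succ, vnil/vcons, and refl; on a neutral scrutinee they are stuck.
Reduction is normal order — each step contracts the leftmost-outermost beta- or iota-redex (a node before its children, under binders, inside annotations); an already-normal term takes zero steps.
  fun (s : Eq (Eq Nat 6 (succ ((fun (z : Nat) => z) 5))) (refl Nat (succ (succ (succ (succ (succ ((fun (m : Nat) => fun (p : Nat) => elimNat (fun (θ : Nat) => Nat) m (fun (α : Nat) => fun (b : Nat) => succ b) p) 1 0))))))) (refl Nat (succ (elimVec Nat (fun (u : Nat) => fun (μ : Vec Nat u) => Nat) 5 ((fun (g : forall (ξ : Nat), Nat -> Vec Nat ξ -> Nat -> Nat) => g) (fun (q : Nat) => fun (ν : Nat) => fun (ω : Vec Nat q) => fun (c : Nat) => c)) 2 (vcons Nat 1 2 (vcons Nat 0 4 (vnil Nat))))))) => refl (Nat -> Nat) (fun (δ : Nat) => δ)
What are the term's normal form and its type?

resulting normal form:
  fun (s : Eq (Eq Nat 6 6) (refl Nat 6) (refl Nat 6)) => refl (Nat -> Nat) (fun (z : Nat) => z)
inferred type:
  Eq (Eq Nat 6 6) (refl Nat 6) (refl Nat 6) -> Eq (Nat -> Nat) (fun (s : Nat) => s) (fun (z : Nat) => z)
observation: normalization takes exactly 17 steps under the normal-order strategy.


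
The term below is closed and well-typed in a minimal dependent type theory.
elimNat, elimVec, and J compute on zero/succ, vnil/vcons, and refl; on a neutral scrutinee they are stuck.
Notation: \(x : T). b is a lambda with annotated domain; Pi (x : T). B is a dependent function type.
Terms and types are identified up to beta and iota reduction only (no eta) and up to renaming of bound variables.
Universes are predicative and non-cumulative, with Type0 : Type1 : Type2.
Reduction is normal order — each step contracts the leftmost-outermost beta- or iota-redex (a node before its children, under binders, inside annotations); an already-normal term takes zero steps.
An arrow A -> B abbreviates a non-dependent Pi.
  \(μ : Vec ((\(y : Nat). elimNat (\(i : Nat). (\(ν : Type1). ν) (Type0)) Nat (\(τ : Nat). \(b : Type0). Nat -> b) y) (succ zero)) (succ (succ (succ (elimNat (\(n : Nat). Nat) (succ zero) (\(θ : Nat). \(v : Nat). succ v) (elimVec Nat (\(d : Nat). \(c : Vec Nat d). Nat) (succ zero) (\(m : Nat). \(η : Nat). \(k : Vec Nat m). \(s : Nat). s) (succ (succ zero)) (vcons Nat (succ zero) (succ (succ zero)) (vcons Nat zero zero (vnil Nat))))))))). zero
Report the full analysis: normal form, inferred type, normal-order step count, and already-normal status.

reduced normal form:
  \(μ : Vec (Nat -> Nat) (succ (succ (succ (succ (succ zero)))))). zero
the term's type:
  Vec (Nat -> Nat) (succ (succ (succ (succ (succ zero))))) -> Nat
normal-order step count: 20
started in normal form: no
first contracted redex: a beta-redex


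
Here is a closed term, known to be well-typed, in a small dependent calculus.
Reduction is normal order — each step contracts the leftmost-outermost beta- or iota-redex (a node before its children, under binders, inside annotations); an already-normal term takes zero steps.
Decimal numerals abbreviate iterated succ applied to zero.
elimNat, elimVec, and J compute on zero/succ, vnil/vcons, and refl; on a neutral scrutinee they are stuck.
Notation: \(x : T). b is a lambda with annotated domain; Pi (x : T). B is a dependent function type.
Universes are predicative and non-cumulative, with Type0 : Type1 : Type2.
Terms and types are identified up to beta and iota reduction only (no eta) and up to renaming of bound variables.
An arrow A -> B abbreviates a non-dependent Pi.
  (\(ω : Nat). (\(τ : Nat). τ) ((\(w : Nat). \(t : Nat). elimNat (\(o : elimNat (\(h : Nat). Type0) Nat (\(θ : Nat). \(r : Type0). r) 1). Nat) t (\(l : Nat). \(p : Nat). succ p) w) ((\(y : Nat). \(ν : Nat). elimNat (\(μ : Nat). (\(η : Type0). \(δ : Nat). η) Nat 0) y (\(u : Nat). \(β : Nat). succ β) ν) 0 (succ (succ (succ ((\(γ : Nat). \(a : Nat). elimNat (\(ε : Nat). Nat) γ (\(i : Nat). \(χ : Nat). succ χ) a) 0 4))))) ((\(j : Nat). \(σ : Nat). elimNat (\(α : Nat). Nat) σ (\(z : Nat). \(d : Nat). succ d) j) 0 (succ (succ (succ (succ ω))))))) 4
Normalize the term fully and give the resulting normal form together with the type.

normal form:
  15
type:
  Nat


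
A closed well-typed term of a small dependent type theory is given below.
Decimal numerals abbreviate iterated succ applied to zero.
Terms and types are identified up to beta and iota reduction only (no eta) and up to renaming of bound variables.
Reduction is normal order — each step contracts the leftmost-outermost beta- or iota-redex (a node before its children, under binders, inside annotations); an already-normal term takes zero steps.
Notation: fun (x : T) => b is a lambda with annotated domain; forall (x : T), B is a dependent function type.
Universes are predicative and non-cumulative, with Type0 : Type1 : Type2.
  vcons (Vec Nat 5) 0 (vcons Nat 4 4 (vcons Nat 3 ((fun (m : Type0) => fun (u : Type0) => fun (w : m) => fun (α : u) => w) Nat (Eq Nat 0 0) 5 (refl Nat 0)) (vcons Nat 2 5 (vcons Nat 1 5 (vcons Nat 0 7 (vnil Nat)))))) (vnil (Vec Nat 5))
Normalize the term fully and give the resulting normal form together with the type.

resulting normal form:
  vcons (Vec Nat 5) 0 (vcons Nat 4 4 (vcons Nat 3 5 (vcons Nat 2 5 (vcons Nat 1 5 (vcons Nat 0 7 (vnil Nat)))))) (vnil (Vec Nat 5))
type:
  Vec (Vec Nat 5) 1
observation: contracting a beta-redex first, the term normalizes in 4 steps.


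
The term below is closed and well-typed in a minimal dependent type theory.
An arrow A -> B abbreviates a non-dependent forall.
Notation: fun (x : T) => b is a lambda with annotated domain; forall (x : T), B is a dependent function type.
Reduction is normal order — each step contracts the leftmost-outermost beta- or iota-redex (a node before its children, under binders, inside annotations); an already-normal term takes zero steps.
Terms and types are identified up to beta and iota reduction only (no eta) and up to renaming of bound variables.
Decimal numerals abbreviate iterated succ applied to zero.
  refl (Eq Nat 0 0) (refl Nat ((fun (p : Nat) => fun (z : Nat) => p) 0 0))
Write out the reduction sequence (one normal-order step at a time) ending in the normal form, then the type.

normal-order reduction:
  refl (Eq Nat 0 0) (refl Nat ((fun (p : Nat) => fun (z : Nat) => p) 0 0))
  ~> refl (Eq Nat 0 0) (refl Nat ((fun (p : Nat) => 0) 0))
  ~> refl (Eq Nat 0 0) (refl Nat 0)
inferred type:
  Eq (Eq Nat 0 0) (refl Nat 0) (refl Nat 0)


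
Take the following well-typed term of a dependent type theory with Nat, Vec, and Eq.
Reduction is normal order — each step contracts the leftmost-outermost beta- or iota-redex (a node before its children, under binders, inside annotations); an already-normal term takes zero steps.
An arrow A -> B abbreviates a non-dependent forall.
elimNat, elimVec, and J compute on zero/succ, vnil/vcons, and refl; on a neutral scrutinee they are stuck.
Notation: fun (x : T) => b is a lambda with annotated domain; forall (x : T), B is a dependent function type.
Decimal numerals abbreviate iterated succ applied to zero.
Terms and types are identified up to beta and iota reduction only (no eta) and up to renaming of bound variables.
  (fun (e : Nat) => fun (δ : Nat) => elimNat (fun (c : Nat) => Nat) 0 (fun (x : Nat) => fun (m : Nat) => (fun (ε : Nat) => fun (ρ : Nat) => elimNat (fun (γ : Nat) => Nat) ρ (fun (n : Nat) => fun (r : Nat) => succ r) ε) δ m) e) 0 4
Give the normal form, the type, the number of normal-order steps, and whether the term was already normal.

resulting normal form:
  0
type:
  Nat
normal-order step count: 3
already normal: no
first contracted redex: a beta-redex


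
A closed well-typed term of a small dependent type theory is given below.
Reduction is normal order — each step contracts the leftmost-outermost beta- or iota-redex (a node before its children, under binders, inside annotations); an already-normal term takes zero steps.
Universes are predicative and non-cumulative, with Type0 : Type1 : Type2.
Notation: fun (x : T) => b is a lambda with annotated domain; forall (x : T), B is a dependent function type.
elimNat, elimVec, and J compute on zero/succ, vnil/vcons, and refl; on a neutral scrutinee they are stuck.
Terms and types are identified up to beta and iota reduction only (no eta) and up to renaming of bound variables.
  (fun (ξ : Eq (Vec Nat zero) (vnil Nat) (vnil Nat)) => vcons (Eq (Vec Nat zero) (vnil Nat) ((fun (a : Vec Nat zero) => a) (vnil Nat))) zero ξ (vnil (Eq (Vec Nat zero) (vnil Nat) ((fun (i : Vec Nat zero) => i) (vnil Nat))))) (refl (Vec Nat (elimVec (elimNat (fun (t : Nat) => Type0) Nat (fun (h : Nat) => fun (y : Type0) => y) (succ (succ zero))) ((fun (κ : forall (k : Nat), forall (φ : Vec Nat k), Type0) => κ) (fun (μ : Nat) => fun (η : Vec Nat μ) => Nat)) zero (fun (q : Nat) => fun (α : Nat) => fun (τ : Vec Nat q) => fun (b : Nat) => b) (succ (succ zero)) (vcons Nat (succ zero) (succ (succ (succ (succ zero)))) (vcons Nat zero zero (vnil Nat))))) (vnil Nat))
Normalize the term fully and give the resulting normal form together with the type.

normal form:
  vcons (Eq (Vec Nat zero) (vnil Nat) (vnil Nat)) zero (refl (Vec Nat zero) (vnil Nat)) (vnil (Eq (Vec Nat zero) (vnil Nat) (vnil Nat)))
inferred type:
  Vec (Eq (Vec Nat zero) (vnil Nat) (vnil Nat)) (succ zero)
observation: normalization takes exactly 14 steps under the normal-order strategy.


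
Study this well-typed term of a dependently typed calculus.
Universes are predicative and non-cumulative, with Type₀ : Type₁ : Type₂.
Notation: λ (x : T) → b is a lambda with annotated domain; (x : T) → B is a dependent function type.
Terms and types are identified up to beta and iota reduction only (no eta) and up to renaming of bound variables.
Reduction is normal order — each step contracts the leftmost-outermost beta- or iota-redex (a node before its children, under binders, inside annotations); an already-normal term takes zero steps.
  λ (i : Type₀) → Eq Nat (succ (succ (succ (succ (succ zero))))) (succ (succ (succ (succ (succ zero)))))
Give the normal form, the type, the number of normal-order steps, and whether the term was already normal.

normal form:
  λ (i : Type₀) → Eq Nat (succ (succ (succ (succ (succ zero))))) (succ (succ (succ (succ (succ zero)))))
inferred type:
  (i : Type₀) → Type₀
steps to reach normal form (normal order): 0
term was already normal: yes


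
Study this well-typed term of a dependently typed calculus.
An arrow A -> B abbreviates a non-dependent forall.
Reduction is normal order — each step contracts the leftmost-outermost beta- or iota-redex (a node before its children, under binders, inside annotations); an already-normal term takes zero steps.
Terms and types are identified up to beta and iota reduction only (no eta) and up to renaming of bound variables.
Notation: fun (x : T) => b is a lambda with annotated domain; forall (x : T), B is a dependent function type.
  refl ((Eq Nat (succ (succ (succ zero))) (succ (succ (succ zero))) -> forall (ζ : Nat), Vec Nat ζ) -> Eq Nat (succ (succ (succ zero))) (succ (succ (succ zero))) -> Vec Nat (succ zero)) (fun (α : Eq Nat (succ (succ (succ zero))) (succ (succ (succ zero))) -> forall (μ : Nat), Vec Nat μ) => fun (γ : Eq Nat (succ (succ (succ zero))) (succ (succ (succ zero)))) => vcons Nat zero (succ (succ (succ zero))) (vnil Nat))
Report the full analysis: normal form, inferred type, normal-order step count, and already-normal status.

normal form:
  refl ((Eq Nat (succ (succ (succ zero))) (succ (succ (succ zero))) -> forall (ζ : Nat), Vec Nat ζ) -> Eq Nat (succ (succ (succ zero))) (succ (succ (succ zero))) -> Vec Nat (succ zero)) (fun (α : Eq Nat (succ (succ (succ zero))) (succ (succ (succ zero))) -> forall (μ : Nat), Vec Nat μ) => fun (γ : Eq Nat (succ (succ (succ zero))) (succ (succ (succ zero)))) => vcons Nat zero (succ (succ (succ zero))) (vnil Nat))
inferred type:
  Eq ((Eq Nat (succ (succ (succ zero))) (succ (succ (succ zero))) -> forall (ζ : Nat), Vec Nat ζ) -> Eq Nat (succ (succ (succ zero))) (succ (succ (succ zero))) -> Vec Nat (succ zero)) (fun (α : Eq Nat (succ (succ (succ zero))) (succ (succ (succ zero))) -> forall (μ : Nat), Vec Nat μ) => fun (γ : Eq Nat (succ (succ (succ zero))) (succ (succ (succ zero)))) => vcons Nat zero (succ (succ (succ zero))) (vnil Nat)) (fun (l : Eq Nat (succ (succ (succ zero))) (succ (succ (succ zero))) -> forall (c : Nat), Vec Nat c) => fun (ε : Eq Nat (succ (succ (succ zero))) (succ (succ (succ zero)))) => vcons Nat zero (succ (succ (succ zero))) (vnil Nat))
steps to reach normal form (normal order): 0
started in normal form: yes


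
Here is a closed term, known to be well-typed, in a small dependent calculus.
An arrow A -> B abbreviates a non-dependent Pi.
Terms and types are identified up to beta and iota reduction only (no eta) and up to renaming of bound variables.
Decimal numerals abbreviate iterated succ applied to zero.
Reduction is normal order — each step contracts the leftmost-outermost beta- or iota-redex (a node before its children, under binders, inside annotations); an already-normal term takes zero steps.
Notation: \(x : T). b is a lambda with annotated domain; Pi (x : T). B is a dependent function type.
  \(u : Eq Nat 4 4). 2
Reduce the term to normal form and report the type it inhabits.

resulting normal form:
  \(u : Eq Nat 4 4). 2
type:
  Eq Nat 4 4 -> Nat


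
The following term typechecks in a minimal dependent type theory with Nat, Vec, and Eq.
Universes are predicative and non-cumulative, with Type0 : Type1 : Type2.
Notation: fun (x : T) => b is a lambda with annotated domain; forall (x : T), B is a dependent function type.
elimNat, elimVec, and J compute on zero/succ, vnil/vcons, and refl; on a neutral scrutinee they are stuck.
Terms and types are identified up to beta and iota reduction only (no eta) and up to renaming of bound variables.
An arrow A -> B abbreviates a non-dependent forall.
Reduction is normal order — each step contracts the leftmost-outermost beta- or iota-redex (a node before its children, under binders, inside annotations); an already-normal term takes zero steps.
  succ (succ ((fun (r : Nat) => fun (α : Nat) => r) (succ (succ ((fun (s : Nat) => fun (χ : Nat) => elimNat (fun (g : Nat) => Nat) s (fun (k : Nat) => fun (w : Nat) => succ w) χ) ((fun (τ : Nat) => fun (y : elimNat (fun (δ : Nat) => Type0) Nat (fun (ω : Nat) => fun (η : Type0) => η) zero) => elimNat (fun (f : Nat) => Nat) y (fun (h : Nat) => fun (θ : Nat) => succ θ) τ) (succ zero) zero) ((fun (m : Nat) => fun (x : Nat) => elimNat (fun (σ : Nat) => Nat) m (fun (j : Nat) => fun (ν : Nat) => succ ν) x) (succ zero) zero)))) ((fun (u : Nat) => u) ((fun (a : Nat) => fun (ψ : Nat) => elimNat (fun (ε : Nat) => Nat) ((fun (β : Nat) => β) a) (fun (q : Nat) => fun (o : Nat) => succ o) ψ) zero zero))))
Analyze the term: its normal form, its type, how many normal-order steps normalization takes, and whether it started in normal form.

resulting normal form:
  succ (succ (succ (succ (succ (succ zero)))))
type:
  Nat
reduction steps (normal order): 17
already normal: no
first redex: a beta-redex


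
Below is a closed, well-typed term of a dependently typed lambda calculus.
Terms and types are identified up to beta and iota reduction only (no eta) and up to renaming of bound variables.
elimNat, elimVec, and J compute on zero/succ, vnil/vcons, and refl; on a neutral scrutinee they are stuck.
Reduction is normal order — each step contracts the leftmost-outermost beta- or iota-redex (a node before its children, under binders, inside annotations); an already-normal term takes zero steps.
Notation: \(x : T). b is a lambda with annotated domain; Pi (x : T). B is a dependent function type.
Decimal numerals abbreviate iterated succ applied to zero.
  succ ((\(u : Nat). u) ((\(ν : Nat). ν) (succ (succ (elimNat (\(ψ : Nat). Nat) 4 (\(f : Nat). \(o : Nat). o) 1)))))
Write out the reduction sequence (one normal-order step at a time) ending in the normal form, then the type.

reduction (normal order):
  succ ((\(u : Nat). u) ((\(ν : Nat). ν) (succ (succ (elimNat (\(ψ : Nat). Nat) 4 (\(f : Nat). \(o : Nat). o) 1)))))
  ~> succ ((\(u : Nat). u) (succ (succ (elimNat (\(ν : Nat). Nat) 4 (\(ψ : Nat). \(f : Nat). f) 1))))
  ~> succ (succ (succ (elimNat (\(u : Nat). Nat) 4 (\(ν : Nat). \(ψ : Nat). ψ) 1)))
  ~> succ (succ (succ ((\(u : Nat). \(ν : Nat). ν) 0 (elimNat (\(ψ : Nat). Nat) 4 (\(f : Nat). \(o : Nat). o) 0))))
  ~> succ (succ (succ ((\(u : Nat). u) (elimNat (\(ν : Nat). Nat) 4 (\(ψ : Nat). \(f : Nat). f) 0))))
  ~> succ (succ (succ (elimNat (\(u : Nat). Nat) 4 (\(ν : Nat). \(ψ : Nat). ψ) 0)))
  ~> 7
inferred type:
  Nat


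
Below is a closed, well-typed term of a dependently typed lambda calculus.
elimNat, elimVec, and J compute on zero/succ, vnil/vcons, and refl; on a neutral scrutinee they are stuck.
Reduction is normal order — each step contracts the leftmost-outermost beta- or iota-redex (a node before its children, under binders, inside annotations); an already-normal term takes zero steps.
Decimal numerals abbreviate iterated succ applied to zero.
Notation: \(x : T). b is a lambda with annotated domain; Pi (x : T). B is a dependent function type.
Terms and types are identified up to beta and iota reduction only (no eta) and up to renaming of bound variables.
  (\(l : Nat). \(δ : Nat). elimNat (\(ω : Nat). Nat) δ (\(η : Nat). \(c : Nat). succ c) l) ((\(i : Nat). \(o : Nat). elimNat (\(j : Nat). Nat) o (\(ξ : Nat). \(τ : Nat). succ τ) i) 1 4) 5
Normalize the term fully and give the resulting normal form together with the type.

reduced normal form:
  10
inferred type:
  Nat
observation: 24 normal-order steps normalize the term, beginning with a beta-redex.


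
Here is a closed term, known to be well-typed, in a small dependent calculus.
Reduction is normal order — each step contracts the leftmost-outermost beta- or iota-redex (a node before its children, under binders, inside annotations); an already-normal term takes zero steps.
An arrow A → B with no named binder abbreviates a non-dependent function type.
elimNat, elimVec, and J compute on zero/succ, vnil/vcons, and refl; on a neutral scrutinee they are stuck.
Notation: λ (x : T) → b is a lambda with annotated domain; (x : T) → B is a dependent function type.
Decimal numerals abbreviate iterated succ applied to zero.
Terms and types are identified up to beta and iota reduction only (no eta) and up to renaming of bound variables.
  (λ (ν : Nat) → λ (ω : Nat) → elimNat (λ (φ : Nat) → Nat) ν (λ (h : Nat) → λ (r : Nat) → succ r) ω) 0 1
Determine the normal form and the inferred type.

reduced normal form:
  1
type:
  Nat
observation: the term reaches its normal form after 6 normal-order steps.


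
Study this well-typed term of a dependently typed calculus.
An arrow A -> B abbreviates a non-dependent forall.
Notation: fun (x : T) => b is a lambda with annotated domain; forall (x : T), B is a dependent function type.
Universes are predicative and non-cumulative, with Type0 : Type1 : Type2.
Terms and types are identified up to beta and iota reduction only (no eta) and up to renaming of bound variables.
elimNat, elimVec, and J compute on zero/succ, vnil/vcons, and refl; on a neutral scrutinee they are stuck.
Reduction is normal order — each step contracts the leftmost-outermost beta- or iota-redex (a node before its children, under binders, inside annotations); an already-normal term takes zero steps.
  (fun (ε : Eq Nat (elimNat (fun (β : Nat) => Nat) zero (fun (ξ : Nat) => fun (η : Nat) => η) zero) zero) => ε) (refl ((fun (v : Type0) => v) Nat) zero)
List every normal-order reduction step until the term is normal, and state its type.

normal-order reduction:
  (fun (ε : Eq Nat (elimNat (fun (β : Nat) => Nat) zero (fun (ξ : Nat) => fun (η : Nat) => η) zero) zero) => ε) (refl ((fun (v : Type0) => v) Nat) zero)
  ~> refl ((fun (ε : Type0) => ε) Nat) zero
  ~> refl Nat zero
type:
  Eq Nat zero zero
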